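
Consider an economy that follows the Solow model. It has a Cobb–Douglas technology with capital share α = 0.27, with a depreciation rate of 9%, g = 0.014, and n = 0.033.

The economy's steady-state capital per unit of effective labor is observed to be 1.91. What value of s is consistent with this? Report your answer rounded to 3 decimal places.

Steady state requires s·f(k) = (n + g + δ)·k, i.e. s·k^α = (n + g + δ)·k.
So s / (n + g + δ) = (k*)^(1−α) = 1.91^0.73 = 1.6038.
Therefore s = 1.6038 × (n + g + δ) = 1.6038 × 0.137 = 0.2197.

s ≈ 0.220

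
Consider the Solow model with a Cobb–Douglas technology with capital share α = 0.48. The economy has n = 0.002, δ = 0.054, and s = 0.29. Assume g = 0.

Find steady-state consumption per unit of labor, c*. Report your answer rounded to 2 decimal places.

c* = 3.24

Steady state requires s·f(k) = (n + δ)·k, i.e. s·k^α = (n + δ)·k.
Dividing both sides by k: k^(1−α) = s / (n + δ).
k^0.52 = 0.29 / (0.002 + 0.054) = 0.29 / 0.056 = 5.1786
k* = 5.1786^(1/0.52) ≈ 23.6312
y* = (k*)^α = 23.6312^0.48 ≈ 4.5632
c* = (1 − s)·y* = (1 − 0.29) × 4.5632 ≈ 3.2399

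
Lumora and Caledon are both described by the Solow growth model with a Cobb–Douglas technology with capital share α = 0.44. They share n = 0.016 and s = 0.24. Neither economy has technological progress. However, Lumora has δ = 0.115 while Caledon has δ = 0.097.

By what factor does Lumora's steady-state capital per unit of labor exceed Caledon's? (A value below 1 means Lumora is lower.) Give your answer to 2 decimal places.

ratio ≈ 0.77

Steady-state k* = [s/(n + δ)]^(1/(1−α)), so the ratio is [ (s_L/(n + δ)_L) / (s_C/(n + δ)_C) ]^1.7857.
s_L/(n + δ)_L = 0.24/0.131 = 1.8321; s_C/(n + δ)_C = 0.24/0.113 = 2.1239.
Ratio = (1.8321/2.1239)^1.7857 = 0.8626^1.7857 ≈ 0.7680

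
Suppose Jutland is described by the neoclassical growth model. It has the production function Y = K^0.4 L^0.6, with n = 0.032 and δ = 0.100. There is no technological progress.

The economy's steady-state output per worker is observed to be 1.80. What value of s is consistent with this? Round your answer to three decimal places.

s ≈ 0.319

In steady state, investment equals break-even investment: s·k^α = (n + δ)·k.
Since y* = [s/(n + δ)]^(α/(1−α)), we have s/(n + δ) = (y*)^((1−α)/α) = 1.80^1.5 = 2.4150.
Therefore s = 2.4150 × (n + δ) = 2.4150 × 0.132 = 0.3188.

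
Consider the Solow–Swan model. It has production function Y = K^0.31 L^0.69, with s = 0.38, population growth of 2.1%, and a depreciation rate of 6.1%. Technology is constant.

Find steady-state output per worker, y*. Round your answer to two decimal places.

In steady state, investment equals break-even investment: s·k^α = (n + δ)·k.
Dividing both sides by k: k^(1−α) = s / (n + δ).
k^0.69 = 0.38 / (0.021 + 0.061) = 0.38 / 0.082 = 4.6341
k* = 4.6341^(1/0.69) ≈ 9.2293
y* = (k*)^α = 9.2293^0.31 ≈ 1.9916

y* ≈ 1.99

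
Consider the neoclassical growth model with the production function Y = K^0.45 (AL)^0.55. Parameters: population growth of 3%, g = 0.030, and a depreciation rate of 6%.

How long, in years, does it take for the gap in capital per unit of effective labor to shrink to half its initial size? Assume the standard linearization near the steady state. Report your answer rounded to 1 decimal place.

Near the steady state the convergence rate is λ = (1 − α)(n + g + δ).
λ = (1 − 0.45) × 0.120 = 0.55 × 0.120 = 0.0660
Half-life = ln 2 / λ = 0.6931 / 0.0660 ≈ 10.50 years

about 10.5 years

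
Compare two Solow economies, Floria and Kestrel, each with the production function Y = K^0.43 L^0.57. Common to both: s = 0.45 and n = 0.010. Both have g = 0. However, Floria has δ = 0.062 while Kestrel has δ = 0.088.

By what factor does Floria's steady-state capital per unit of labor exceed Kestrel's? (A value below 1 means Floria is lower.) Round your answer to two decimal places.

Steady-state k* = [s/(n + δ)]^(1/(1−α)), so the ratio is [ (s_F/(n + δ)_F) / (s_K/(n + δ)_K) ]^1.7544.
s_F/(n + δ)_F = 0.45/0.072 = 6.2500; s_K/(n + δ)_K = 0.45/0.098 = 4.5918.
Ratio = (6.2500/4.5918)^1.7544 = 1.3611^1.7544 ≈ 1.7175

k*_F / k*_K ≈ 1.72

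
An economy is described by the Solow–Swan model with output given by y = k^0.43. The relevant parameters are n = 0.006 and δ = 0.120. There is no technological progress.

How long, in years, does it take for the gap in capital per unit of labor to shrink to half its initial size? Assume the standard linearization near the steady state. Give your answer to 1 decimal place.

about 9.7 years

Near the steady state the convergence rate is λ = (1 − α)(n + δ).
λ = (1 − 0.43) × 0.126 = 0.57 × 0.126 = 0.07182
Half-life = ln 2 / λ = 0.6931 / 0.07182 ≈ 9.65 years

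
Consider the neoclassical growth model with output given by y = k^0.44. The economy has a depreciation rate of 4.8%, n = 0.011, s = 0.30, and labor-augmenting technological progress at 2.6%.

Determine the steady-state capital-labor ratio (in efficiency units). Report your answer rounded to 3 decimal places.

k* ≈ 9.507

Steady state requires s·f(k) = (n + g + δ)·k, i.e. s·k^α = (n + g + δ)·k.
Dividing both sides by k: k^(1−α) = s / (n + g + δ).
k^0.56 = 0.30 / (0.011 + 0.026 + 0.048) = 0.30 / 0.085 = 3.5294
k* = 3.5294^(1/0.56) ≈ 9.5069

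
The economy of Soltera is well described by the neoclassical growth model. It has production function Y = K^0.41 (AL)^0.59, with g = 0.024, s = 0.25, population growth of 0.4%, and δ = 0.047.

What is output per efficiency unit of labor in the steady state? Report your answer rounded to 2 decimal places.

y* = 2.31

Steady state requires s·f(k) = (n + g + δ)·k, i.e. s·k^α = (n + g + δ)·k.
Dividing both sides by k: k^(1−α) = s / (n + g + δ).
k^0.59 = 0.25 / (0.004 + 0.024 + 0.047) = 0.25 / 0.075 = 3.3333
k* = 3.3333^(1/0.59) ≈ 7.6953
y* = (k*)^α = 7.6953^0.41 ≈ 2.3086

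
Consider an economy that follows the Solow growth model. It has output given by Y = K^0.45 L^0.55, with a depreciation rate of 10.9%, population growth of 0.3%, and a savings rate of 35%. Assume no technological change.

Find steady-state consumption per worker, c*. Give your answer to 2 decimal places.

Steady state requires s·f(k) = (n + δ)·k, i.e. s·k^α = (n + δ)·k.
Rearranging, k^(1−α) = s / (n + δ).
k^0.55 = 0.35 / (0.003 + 0.109) = 0.35 / 0.112 = 3.1250
k* = 3.1250^(1/0.55) ≈ 7.9383
y* = (k*)^α = 7.9383^0.45 ≈ 2.5403
c* = (1 − s)·y* = (1 − 0.35) × 2.5403 ≈ 1.6512

c* ≈ 1.65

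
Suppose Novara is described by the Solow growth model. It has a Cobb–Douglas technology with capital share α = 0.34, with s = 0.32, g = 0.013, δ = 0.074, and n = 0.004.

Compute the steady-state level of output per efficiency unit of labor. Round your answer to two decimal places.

y* ≈ 1.91

Steady state requires s·f(k) = (n + g + δ)·k, i.e. s·k^α = (n + g + δ)·k.
Dividing both sides by k: k^(1−α) = s / (n + g + δ).
k^0.66 = 0.32 / (0.004 + 0.013 + 0.074) = 0.32 / 0.091 = 3.5165
k* = 3.5165^(1/0.66) ≈ 6.7211
y* = (k*)^α = 6.7211^0.34 ≈ 1.9113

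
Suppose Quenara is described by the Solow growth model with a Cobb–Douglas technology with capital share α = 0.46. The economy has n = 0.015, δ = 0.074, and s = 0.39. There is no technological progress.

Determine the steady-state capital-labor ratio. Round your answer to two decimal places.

In steady state, investment equals break-even investment: s·k^α = (n + δ)·k.
Dividing both sides by k: k^(1−α) = s / (n + δ).
k^0.54 = 0.39 / (0.015 + 0.074) = 0.39 / 0.089 = 4.3820
k* = 4.3820^(1/0.54) ≈ 15.4270

k* ≈ 15.43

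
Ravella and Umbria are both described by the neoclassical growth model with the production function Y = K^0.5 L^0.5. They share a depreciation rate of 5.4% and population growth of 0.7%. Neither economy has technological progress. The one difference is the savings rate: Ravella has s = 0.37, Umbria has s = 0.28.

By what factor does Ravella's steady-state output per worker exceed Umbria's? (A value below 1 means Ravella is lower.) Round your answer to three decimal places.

y*_R / y*_U ≈ 1.321

Steady-state y* = [s/(n + δ)]^(α/(1−α)), so the ratio is [ (s_R/(n + δ)_R) / (s_U/(n + δ)_U) ]^1.
s_R/(n + δ)_R = 0.37/0.061 = 6.0656; s_U/(n + δ)_U = 0.28/0.061 = 4.5902.
Ratio = (6.0656/4.5902)^1 = 1.3214^1 ≈ 1.3214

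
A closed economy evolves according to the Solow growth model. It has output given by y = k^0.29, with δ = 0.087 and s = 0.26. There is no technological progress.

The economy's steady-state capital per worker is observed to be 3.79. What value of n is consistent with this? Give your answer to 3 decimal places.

At the steady state, Δk = 0, so s·k^α = (n + δ)·k.
So s / (n + δ) = (k*)^(1−α) = 3.79^0.71 = 2.5753.
Therefore n + δ = s / 2.5753 = 0.26 / 2.5753 = 0.1010, so n = 0.1010 − 0.087 = 0.0140.

n ≈ 0.014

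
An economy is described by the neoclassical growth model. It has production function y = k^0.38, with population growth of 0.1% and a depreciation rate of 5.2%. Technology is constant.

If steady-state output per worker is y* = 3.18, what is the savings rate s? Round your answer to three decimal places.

At the steady state, Δk = 0, so s·k^α = (n + δ)·k.
Since y* = [s/(n + δ)]^(α/(1−α)), we have s/(n + δ) = (y*)^((1−α)/α) = 3.18^1.6316 = 6.6033.
Therefore s = 6.6033 × (n + δ) = 6.6033 × 0.053 = 0.3500.

s ≈ 0.350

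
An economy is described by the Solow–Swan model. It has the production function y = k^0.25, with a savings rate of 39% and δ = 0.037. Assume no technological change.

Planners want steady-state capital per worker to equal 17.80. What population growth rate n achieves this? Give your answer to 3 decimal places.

At the steady state, Δk = 0, so s·k^α = (n + δ)·k.
So s / (n + δ) = (k*)^(1−α) = 17.80^0.75 = 8.6659.
Therefore n + δ = s / 8.6659 = 0.39 / 8.6659 = 0.0450, so n = 0.0450 − 0.037 = 0.0080.

n ≈ 0.008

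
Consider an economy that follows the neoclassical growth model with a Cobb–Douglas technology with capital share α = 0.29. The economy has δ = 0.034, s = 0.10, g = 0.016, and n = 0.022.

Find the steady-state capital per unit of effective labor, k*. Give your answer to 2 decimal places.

k* ≈ 1.59

In steady state, investment equals break-even investment: s·k^α = (n + g + δ)·k.
Rearranging, k^(1−α) = s / (n + g + δ).
k^0.71 = 0.10 / (0.022 + 0.016 + 0.034) = 0.10 / 0.072 = 1.3889
k* = 1.3889^(1/0.71) ≈ 1.5883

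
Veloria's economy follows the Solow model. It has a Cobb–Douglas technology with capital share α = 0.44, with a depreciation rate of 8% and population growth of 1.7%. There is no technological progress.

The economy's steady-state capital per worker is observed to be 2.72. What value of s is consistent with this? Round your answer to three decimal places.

s ≈ 0.170

In steady state, investment equals break-even investment: s·k^α = (n + δ)·k.
So s / (n + δ) = (k*)^(1−α) = 2.72^0.56 = 1.7513.
Therefore s = 1.7513 × (n + δ) = 1.7513 × 0.097 = 0.1699.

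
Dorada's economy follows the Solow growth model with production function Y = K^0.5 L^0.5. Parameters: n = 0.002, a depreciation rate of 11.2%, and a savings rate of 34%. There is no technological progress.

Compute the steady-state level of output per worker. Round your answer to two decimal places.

y* ≈ 2.98

Steady state requires s·f(k) = (n + δ)·k, i.e. s·k^α = (n + δ)·k.
Rearranging, k^(1−α) = s / (n + δ).
k^0.5 = 0.34 / (0.002 + 0.112) = 0.34 / 0.114 = 2.9825
k* = 2.9825^(1/0.5) ≈ 8.8953
y* = (k*)^α = 8.8953^0.5 ≈ 2.9825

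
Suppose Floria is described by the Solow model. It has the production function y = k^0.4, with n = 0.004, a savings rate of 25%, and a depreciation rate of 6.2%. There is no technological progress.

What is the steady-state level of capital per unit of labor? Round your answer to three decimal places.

k* = 9.204

Steady state requires s·f(k) = (n + δ)·k, i.e. s·k^α = (n + δ)·k.
Dividing both sides by k: k^(1−α) = s / (n + δ).
k^0.6 = 0.25 / (0.004 + 0.062) = 0.25 / 0.066 = 3.7879
k* = 3.7879^(1/0.6) ≈ 9.2044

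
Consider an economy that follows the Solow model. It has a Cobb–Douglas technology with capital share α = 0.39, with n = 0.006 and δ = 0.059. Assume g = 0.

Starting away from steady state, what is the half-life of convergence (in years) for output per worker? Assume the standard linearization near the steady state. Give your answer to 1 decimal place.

Near the steady state the convergence rate is λ = (1 − α)(n + δ).
λ = (1 − 0.39) × 0.065 = 0.61 × 0.065 = 0.03965
Half-life = ln 2 / λ = 0.6931 / 0.03965 ≈ 17.48 years

half-life ≈ 17.5 years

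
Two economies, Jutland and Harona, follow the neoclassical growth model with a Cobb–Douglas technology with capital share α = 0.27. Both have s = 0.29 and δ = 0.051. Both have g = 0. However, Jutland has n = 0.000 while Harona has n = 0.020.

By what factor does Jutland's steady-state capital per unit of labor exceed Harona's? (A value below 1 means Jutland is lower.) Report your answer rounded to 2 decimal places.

Steady-state k* = [s/(n + δ)]^(1/(1−α)), so the ratio is [ (s_J/(n + δ)_J) / (s_H/(n + δ)_H) ]^1.3699.
s_J/(n + δ)_J = 0.29/0.051 = 5.6863; s_H/(n + δ)_H = 0.29/0.071 = 4.0845.
Ratio = (5.6863/4.0845)^1.3699 = 1.3922^1.3699 ≈ 1.5735

k*_J / k*_H ≈ 1.57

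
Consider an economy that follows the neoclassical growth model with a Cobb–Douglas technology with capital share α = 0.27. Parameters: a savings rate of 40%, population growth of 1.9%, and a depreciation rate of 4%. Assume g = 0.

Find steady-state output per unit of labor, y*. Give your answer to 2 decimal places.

y* ≈ 2.03

Steady state requires s·f(k) = (n + δ)·k, i.e. s·k^α = (n + δ)·k.
Rearranging, k^(1−α) = s / (n + δ).
k^0.73 = 0.40 / (0.019 + 0.040) = 0.40 / 0.059 = 6.7797
k* = 6.7797^(1/0.73) ≈ 13.7608
y* = (k*)^α = 13.7608^0.27 ≈ 2.0297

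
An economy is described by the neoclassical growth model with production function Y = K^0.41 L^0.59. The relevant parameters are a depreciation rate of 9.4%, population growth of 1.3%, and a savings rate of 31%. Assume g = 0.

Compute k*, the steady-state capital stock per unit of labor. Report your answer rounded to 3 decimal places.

k* ≈ 6.068

In steady state, investment equals break-even investment: s·k^α = (n + δ)·k.
Rearranging, k^(1−α) = s / (n + δ).
k^0.59 = 0.31 / (0.013 + 0.094) = 0.31 / 0.107 = 2.8972
k* = 2.8972^(1/0.59) ≈ 6.0676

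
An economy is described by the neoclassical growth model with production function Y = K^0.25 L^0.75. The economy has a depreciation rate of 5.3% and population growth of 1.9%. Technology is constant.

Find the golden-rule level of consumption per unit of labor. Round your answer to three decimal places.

c_gold ≈ 1.136

At the golden rule, f'(k) = n + δ, so α·k^(α−1) = n + δ and k_gold = (α/(n + δ))^(1/(1−α)).
k_gold = (0.25/0.072)^(1/0.75) = 3.4722^1.3333 ≈ 5.2576
c_gold = f(k_gold) − (n + δ)·k_gold = 1.5142 − 0.072×5.2576 ≈ 1.1357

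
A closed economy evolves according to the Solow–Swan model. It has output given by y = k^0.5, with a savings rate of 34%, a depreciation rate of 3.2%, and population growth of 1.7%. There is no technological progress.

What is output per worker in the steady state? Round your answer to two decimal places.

y* ≈ 6.94

In steady state, investment equals break-even investment: s·k^α = (n + δ)·k.
Rearranging, k^(1−α) = s / (n + δ).
k^0.5 = 0.34 / (0.017 + 0.032) = 0.34 / 0.049 = 6.9388
k* = 6.9388^(1/0.5) ≈ 48.1469
y* = (k*)^α = 48.1469^0.5 ≈ 6.9388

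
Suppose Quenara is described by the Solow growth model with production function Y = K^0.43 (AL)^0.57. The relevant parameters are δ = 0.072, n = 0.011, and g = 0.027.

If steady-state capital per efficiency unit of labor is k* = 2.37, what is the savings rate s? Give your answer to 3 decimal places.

At the steady state, Δk = 0, so s·k^α = (n + g + δ)·k.
So s / (n + g + δ) = (k*)^(1−α) = 2.37^0.57 = 1.6353.
Therefore s = 1.6353 × (n + g + δ) = 1.6353 × 0.110 = 0.1799.

s ≈ 0.180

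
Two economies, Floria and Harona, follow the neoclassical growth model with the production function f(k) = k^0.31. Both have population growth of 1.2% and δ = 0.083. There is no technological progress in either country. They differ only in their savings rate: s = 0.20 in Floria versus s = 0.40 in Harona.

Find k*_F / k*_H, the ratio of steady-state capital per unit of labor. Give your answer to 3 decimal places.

Steady-state k* = [s/(n + δ)]^(1/(1−α)), so the ratio is [ (s_F/(n + δ)_F) / (s_H/(n + δ)_H) ]^1.4493.
s_F/(n + δ)_F = 0.20/0.095 = 2.1053; s_H/(n + δ)_H = 0.40/0.095 = 4.2105.
Ratio = (2.1053/4.2105)^1.4493 = 0.5000^1.4493 ≈ 0.3662

ratio ≈ 0.366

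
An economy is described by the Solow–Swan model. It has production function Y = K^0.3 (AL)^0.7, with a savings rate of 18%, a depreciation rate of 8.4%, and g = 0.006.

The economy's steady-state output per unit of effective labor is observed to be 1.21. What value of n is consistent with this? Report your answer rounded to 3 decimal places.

n ≈ 0.025

In steady state, investment equals break-even investment: s·k^α = (n + g + δ)·k.
Since y* = [s/(n + g + δ)]^(α/(1−α)), we have s/(n + g + δ) = (y*)^((1−α)/α) = 1.21^2.3333 = 1.5601.
Therefore n + g + δ = s / 1.5601 = 0.18 / 1.5601 = 0.1154, so n = 0.1154 − 0.090 = 0.0254.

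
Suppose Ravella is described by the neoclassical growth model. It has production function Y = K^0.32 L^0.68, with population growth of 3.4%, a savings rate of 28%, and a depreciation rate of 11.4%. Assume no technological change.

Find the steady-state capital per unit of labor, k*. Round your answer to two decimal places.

In steady state, investment equals break-even investment: s·k^α = (n + δ)·k.
Dividing both sides by k: k^(1−α) = s / (n + δ).
k^0.68 = 0.28 / (0.034 + 0.114) = 0.28 / 0.148 = 1.8919
k* = 1.8919^(1/0.68) ≈ 2.5539

k* ≈ 2.55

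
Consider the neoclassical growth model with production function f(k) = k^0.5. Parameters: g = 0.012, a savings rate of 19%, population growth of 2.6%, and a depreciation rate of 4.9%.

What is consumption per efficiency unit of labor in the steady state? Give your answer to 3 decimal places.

In steady state, investment equals break-even investment: s·k^α = (n + g + δ)·k.
Rearranging, k^(1−α) = s / (n + g + δ).
k^0.5 = 0.19 / (0.026 + 0.012 + 0.049) = 0.19 / 0.087 = 2.1839
k* = 2.1839^(1/0.5) ≈ 4.7694
y* = (k*)^α = 4.7694^0.5 ≈ 2.1839
c* = (1 − s)·y* = (1 − 0.19) × 2.1839 ≈ 1.7690

c* = 1.769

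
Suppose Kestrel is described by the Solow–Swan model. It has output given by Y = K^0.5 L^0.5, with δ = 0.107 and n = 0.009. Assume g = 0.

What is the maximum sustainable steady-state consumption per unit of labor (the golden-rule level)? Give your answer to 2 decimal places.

At the golden rule, f'(k) = n + δ, so α·k^(α−1) = n + δ and k_gold = (α/(n + δ))^(1/(1−α)).
k_gold = (0.5/0.116)^(1/0.5) = 4.3103^2 ≈ 18.5787
c_gold = f(k_gold) − (n + δ)·k_gold = 4.3103 − 0.116×18.5787 ≈ 2.1552

c_gold ≈ 2.16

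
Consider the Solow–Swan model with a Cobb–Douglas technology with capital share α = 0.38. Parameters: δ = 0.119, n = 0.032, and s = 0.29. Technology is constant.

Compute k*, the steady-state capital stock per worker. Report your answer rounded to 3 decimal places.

k* = 2.865

In steady state, investment equals break-even investment: s·k^α = (n + δ)·k.
Rearranging, k^(1−α) = s / (n + δ).
k^0.62 = 0.29 / (0.032 + 0.119) = 0.29 / 0.151 = 1.9205
k* = 1.9205^(1/0.62) ≈ 2.8650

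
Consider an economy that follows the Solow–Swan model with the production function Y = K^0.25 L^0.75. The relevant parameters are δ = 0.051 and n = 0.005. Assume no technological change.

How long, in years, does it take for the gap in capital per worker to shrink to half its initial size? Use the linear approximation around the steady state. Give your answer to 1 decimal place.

Near the steady state the convergence rate is λ = (1 − α)(n + δ).
λ = (1 − 0.25) × 0.056 = 0.75 × 0.056 = 0.0420
Half-life = ln 2 / λ = 0.6931 / 0.0420 ≈ 16.50 years

t_½ ≈ 16.5 years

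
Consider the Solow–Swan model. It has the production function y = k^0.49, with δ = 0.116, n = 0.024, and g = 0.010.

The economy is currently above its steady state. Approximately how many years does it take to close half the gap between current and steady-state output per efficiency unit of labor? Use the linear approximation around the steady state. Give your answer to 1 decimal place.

Near the steady state the convergence rate is λ = (1 − α)(n + g + δ).
λ = (1 − 0.49) × 0.150 = 0.51 × 0.150 = 0.0765
Half-life = ln 2 / λ = 0.6931 / 0.0765 ≈ 9.06 years

about 9.1 years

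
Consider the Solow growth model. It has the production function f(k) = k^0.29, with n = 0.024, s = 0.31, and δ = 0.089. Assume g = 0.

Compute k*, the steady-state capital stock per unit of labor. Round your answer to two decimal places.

k* ≈ 4.14

At the steady state, Δk = 0, so s·k^α = (n + δ)·k.
Rearranging, k^(1−α) = s / (n + δ).
k^0.71 = 0.31 / (0.024 + 0.089) = 0.31 / 0.113 = 2.7434
k* = 2.7434^(1/0.71) ≈ 4.1429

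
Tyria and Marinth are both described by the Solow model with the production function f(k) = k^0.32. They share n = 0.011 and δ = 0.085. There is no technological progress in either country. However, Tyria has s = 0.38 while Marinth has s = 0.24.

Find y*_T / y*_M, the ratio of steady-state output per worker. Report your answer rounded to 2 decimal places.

y*_T / y*_M ≈ 1.24

Steady-state y* = [s/(n + δ)]^(α/(1−α)), so the ratio is [ (s_T/(n + δ)_T) / (s_M/(n + δ)_M) ]^0.4706.
s_T/(n + δ)_T = 0.38/0.096 = 3.9583; s_M/(n + δ)_M = 0.24/0.096 = 2.5000.
Ratio = (3.9583/2.5000)^0.4706 = 1.5833^0.4706 ≈ 1.2414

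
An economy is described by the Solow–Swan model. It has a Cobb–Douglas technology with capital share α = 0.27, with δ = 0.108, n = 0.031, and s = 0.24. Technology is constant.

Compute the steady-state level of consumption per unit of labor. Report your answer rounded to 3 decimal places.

c* = 0.930

Steady state requires s·f(k) = (n + δ)·k, i.e. s·k^α = (n + δ)·k.
Dividing both sides by k: k^(1−α) = s / (n + δ).
k^0.73 = 0.24 / (0.031 + 0.108) = 0.24 / 0.139 = 1.7266
k* = 1.7266^(1/0.73) ≈ 2.1131
y* = (k*)^α = 2.1131^0.27 ≈ 1.2239
c* = (1 − s)·y* = (1 − 0.24) × 1.2239 ≈ 0.9302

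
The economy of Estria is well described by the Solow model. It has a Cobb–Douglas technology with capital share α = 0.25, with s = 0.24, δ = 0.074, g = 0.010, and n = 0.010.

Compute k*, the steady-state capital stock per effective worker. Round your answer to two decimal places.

k* = 3.49

Steady state requires s·f(k) = (n + g + δ)·k, i.e. s·k^α = (n + g + δ)·k.
Rearranging, k^(1−α) = s / (n + g + δ).
k^0.75 = 0.24 / (0.010 + 0.010 + 0.074) = 0.24 / 0.094 = 2.5532
k* = 2.5532^(1/0.75) ≈ 3.4896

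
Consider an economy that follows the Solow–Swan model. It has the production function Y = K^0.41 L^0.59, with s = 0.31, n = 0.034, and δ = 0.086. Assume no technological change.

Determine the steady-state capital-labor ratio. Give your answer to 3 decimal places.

k* ≈ 4.996

In steady state, investment equals break-even investment: s·k^α = (n + δ)·k.
Dividing both sides by k: k^(1−α) = s / (n + δ).
k^0.59 = 0.31 / (0.034 + 0.086) = 0.31 / 0.120 = 2.5833
k* = 2.5833^(1/0.59) ≈ 4.9958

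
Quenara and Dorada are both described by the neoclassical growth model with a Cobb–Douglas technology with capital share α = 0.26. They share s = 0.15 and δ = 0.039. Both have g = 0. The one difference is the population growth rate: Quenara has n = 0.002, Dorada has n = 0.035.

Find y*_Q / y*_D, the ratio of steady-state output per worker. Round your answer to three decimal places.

Steady-state y* = [s/(n + δ)]^(α/(1−α)), so the ratio is [ (s_Q/(n + δ)_Q) / (s_D/(n + δ)_D) ]^0.3514.
s_Q/(n + δ)_Q = 0.15/0.041 = 3.6585; s_D/(n + δ)_D = 0.15/0.074 = 2.0270.
Ratio = (3.6585/2.0270)^0.3514 = 1.8049^0.3514 ≈ 1.2306

y*_Q / y*_D ≈ 1.231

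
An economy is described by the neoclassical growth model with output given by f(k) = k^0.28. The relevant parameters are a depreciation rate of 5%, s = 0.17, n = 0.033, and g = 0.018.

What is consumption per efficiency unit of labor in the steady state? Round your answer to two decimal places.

c* ≈ 1.02

Steady state requires s·f(k) = (n + g + δ)·k, i.e. s·k^α = (n + g + δ)·k.
Dividing both sides by k: k^(1−α) = s / (n + g + δ).
k^0.72 = 0.17 / (0.033 + 0.018 + 0.050) = 0.17 / 0.101 = 1.6832
k* = 1.6832^(1/0.72) ≈ 2.0610
y* = (k*)^α = 2.0610^0.28 ≈ 1.2245
c* = (1 − s)·y* = (1 − 0.17) × 1.2245 ≈ 1.0163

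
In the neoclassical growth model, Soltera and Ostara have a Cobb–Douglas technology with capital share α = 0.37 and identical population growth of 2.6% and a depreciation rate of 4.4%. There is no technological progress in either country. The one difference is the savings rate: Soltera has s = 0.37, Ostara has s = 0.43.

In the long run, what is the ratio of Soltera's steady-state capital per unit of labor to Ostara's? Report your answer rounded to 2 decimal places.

k*_S / k*_O ≈ 0.79

Steady-state k* = [s/(n + δ)]^(1/(1−α)), so the ratio is [ (s_S/(n + δ)_S) / (s_O/(n + δ)_O) ]^1.5873.
s_S/(n + δ)_S = 0.37/0.070 = 5.2857; s_O/(n + δ)_O = 0.43/0.070 = 6.1429.
Ratio = (5.2857/6.1429)^1.5873 = 0.8605^1.5873 ≈ 0.7878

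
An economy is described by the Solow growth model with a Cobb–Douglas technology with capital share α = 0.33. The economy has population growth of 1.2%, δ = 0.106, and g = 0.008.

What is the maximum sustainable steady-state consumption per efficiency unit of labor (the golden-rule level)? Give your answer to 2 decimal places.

c_gold ≈ 1.08

At the golden rule, f'(k) = n + g + δ, so α·k^(α−1) = n + g + δ and k_gold = (α/(n + g + δ))^(1/(1−α)).
k_gold = (0.33/0.126)^(1/0.67) = 2.6190^1.4925 ≈ 4.2079
c_gold = f(k_gold) − (n + g + δ)·k_gold = 1.6067 − 0.126×4.2079 ≈ 1.0765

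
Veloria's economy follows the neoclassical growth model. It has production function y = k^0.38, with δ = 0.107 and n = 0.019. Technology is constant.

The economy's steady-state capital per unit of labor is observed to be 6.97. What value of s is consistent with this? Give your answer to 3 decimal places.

s ≈ 0.420

Steady state requires s·f(k) = (n + δ)·k, i.e. s·k^α = (n + δ)·k.
So s / (n + δ) = (k*)^(1−α) = 6.97^0.62 = 3.3328.
Therefore s = 3.3328 × (n + δ) = 3.3328 × 0.126 = 0.4199.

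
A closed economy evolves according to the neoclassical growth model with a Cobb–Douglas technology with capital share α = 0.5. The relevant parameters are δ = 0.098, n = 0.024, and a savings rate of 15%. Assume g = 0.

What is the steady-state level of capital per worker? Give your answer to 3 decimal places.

Steady state requires s·f(k) = (n + δ)·k, i.e. s·k^α = (n + δ)·k.
Dividing both sides by k: k^(1−α) = s / (n + δ).
k^0.5 = 0.15 / (0.024 + 0.098) = 0.15 / 0.122 = 1.2295
k* = 1.2295^(1/0.5) ≈ 1.5117

k* = 1.512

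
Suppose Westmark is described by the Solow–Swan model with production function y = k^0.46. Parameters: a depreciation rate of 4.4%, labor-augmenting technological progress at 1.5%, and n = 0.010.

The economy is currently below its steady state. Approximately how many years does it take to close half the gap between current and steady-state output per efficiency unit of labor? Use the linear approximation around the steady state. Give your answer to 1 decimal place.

t_½ ≈ 18.6 years

Near the steady state the convergence rate is λ = (1 − α)(n + g + δ).
λ = (1 − 0.46) × 0.069 = 0.54 × 0.069 = 0.03726
Half-life = ln 2 / λ = 0.6931 / 0.03726 ≈ 18.60 years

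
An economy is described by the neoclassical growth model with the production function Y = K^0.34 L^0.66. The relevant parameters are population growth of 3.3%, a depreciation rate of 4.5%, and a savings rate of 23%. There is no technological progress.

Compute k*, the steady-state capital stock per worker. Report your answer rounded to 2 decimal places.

k* ≈ 5.15

Steady state requires s·f(k) = (n + δ)·k, i.e. s·k^α = (n + δ)·k.
Dividing both sides by k: k^(1−α) = s / (n + δ).
k^0.66 = 0.23 / (0.033 + 0.045) = 0.23 / 0.078 = 2.9487
k* = 2.9487^(1/0.66) ≈ 5.1471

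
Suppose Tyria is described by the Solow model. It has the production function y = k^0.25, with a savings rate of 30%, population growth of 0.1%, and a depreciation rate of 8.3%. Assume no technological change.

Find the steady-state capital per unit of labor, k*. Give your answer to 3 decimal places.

k* = 5.459

In steady state, investment equals break-even investment: s·k^α = (n + δ)·k.
Rearranging, k^(1−α) = s / (n + δ).
k^0.75 = 0.30 / (0.001 + 0.083) = 0.30 / 0.084 = 3.5714
k* = 3.5714^(1/0.75) ≈ 5.4591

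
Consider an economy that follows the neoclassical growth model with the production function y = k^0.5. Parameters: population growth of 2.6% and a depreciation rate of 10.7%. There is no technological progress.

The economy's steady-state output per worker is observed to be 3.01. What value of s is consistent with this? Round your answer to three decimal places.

s ≈ 0.400

At the steady state, Δk = 0, so s·k^α = (n + δ)·k.
Since y* = [s/(n + δ)]^(α/(1−α)), we have s/(n + δ) = (y*)^((1−α)/α) = 3.01^1 = 3.0100.
Therefore s = 3.0100 × (n + δ) = 3.0100 × 0.133 = 0.4003.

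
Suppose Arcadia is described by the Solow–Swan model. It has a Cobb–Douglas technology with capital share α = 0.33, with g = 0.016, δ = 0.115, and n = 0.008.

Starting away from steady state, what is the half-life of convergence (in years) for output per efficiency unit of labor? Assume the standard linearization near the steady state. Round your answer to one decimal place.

Near the steady state the convergence rate is λ = (1 − α)(n + g + δ).
λ = (1 − 0.33) × 0.139 = 0.67 × 0.139 = 0.09313
Half-life = ln 2 / λ = 0.6931 / 0.09313 ≈ 7.44 years

about 7.4 years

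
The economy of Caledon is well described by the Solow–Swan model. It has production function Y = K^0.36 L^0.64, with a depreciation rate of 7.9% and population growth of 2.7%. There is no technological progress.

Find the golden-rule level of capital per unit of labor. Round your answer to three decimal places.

k_gold ≈ 6.756

The golden rule sets f'(k) = n + δ, i.e. α·k^(α−1) = n + δ.
So k^(1−α) = α / (n + δ) = 0.36 / 0.106 = 3.3962.
k_gold = 3.3962^(1/0.64) ≈ 6.7558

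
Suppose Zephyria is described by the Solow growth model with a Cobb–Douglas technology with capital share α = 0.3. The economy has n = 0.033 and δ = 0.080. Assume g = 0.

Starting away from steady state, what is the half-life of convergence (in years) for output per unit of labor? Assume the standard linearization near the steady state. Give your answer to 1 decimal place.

about 8.8 years

Near the steady state the convergence rate is λ = (1 − α)(n + δ).
λ = (1 − 0.3) × 0.113 = 0.7 × 0.113 = 0.0791
Half-life = ln 2 / λ = 0.6931 / 0.0791 ≈ 8.76 years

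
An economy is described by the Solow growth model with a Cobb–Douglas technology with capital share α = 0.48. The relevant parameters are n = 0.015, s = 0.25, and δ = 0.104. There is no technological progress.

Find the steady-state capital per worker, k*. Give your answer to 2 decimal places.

At the steady state, Δk = 0, so s·k^α = (n + δ)·k.
Rearranging, k^(1−α) = s / (n + δ).
k^0.52 = 0.25 / (0.015 + 0.104) = 0.25 / 0.119 = 2.1008
k* = 2.1008^(1/0.52) ≈ 4.1684

k* ≈ 4.17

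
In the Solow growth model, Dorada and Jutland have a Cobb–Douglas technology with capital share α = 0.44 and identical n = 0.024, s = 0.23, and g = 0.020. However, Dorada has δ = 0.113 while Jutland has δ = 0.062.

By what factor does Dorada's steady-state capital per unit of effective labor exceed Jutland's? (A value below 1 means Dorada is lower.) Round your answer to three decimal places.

Steady-state k* = [s/(n + g + δ)]^(1/(1−α)), so the ratio is [ (s_D/(n + g + δ)_D) / (s_J/(n + g + δ)_J) ]^1.7857.
s_D/(n + g + δ)_D = 0.23/0.157 = 1.4650; s_J/(n + g + δ)_J = 0.23/0.106 = 2.1698.
Ratio = (1.4650/2.1698)^1.7857 = 0.6752^1.7857 ≈ 0.4959

ratio ≈ 0.496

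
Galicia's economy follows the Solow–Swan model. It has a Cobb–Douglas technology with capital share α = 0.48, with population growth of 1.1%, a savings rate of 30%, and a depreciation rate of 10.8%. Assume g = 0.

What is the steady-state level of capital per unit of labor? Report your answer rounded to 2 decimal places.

k* ≈ 5.92

Steady state requires s·f(k) = (n + δ)·k, i.e. s·k^α = (n + δ)·k.
Rearranging, k^(1−α) = s / (n + δ).
k^0.52 = 0.30 / (0.011 + 0.108) = 0.30 / 0.119 = 2.5210
k* = 2.5210^(1/0.52) ≈ 5.9191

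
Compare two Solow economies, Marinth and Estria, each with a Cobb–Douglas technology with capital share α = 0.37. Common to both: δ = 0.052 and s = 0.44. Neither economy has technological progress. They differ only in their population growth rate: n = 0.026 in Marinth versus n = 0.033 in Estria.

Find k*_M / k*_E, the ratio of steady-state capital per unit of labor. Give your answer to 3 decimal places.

Steady-state k* = [s/(n + δ)]^(1/(1−α)), so the ratio is [ (s_M/(n + δ)_M) / (s_E/(n + δ)_E) ]^1.5873.
s_M/(n + δ)_M = 0.44/0.078 = 5.6410; s_E/(n + δ)_E = 0.44/0.085 = 5.1765.
Ratio = (5.6410/5.1765)^1.5873 = 1.0897^1.5873 ≈ 1.1461

k*_M / k*_E ≈ 1.146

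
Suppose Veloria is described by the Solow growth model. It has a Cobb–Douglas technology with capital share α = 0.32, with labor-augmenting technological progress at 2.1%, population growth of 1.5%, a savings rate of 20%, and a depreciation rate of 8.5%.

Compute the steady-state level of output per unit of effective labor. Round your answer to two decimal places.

y* ≈ 1.27

In steady state, investment equals break-even investment: s·k^α = (n + g + δ)·k.
Rearranging, k^(1−α) = s / (n + g + δ).
k^0.68 = 0.20 / (0.015 + 0.021 + 0.085) = 0.20 / 0.121 = 1.6529
k* = 1.6529^(1/0.68) ≈ 2.0939
y* = (k*)^α = 2.0939^0.32 ≈ 1.2668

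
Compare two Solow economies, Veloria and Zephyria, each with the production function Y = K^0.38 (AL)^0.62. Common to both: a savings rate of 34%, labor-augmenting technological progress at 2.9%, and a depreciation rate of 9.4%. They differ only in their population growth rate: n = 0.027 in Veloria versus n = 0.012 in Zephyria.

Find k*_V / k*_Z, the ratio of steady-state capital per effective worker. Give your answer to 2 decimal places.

ratio ≈ 0.84

Steady-state k* = [s/(n + g + δ)]^(1/(1−α)), so the ratio is [ (s_V/(n + g + δ)_V) / (s_Z/(n + g + δ)_Z) ]^1.6129.
s_V/(n + g + δ)_V = 0.34/0.150 = 2.2667; s_Z/(n + g + δ)_Z = 0.34/0.135 = 2.5185.
Ratio = (2.2667/2.5185)^1.6129 = 0.9000^1.6129 ≈ 0.8437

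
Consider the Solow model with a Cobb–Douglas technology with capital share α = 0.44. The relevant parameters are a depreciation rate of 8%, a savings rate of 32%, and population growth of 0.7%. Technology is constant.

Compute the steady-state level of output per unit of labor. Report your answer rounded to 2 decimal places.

y* = 2.78

In steady state, investment equals break-even investment: s·k^α = (n + δ)·k.
Dividing both sides by k: k^(1−α) = s / (n + δ).
k^0.56 = 0.32 / (0.007 + 0.080) = 0.32 / 0.087 = 3.6782
k* = 3.6782^(1/0.56) ≈ 10.2344
y* = (k*)^α = 10.2344^0.44 ≈ 2.7825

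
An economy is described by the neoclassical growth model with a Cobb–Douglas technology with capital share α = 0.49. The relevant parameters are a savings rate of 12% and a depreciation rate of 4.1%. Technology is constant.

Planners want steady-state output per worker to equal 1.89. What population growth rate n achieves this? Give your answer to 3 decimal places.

At the steady state, Δk = 0, so s·k^α = (n + δ)·k.
Since y* = [s/(n + δ)]^(α/(1−α)), we have s/(n + δ) = (y*)^((1−α)/α) = 1.89^1.0408 = 1.9397.
Therefore n + δ = s / 1.9397 = 0.12 / 1.9397 = 0.0619, so n = 0.0619 − 0.041 = 0.0209.

n ≈ 0.021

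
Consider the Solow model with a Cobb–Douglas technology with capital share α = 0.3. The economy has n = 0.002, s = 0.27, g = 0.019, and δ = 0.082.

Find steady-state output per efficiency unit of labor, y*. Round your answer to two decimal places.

y* ≈ 1.51

At the steady state, Δk = 0, so s·k^α = (n + g + δ)·k.
Dividing both sides by k: k^(1−α) = s / (n + g + δ).
k^0.7 = 0.27 / (0.002 + 0.019 + 0.082) = 0.27 / 0.103 = 2.6214
k* = 2.6214^(1/0.7) ≈ 3.9619
y* = (k*)^α = 3.9619^0.3 ≈ 1.5114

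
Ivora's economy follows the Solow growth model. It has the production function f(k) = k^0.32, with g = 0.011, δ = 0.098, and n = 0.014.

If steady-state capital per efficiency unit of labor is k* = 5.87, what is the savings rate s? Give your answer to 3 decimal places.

Steady state requires s·f(k) = (n + g + δ)·k, i.e. s·k^α = (n + g + δ)·k.
So s / (n + g + δ) = (k*)^(1−α) = 5.87^0.68 = 3.3318.
Therefore s = 3.3318 × (n + g + δ) = 3.3318 × 0.123 = 0.4098.

s ≈ 0.410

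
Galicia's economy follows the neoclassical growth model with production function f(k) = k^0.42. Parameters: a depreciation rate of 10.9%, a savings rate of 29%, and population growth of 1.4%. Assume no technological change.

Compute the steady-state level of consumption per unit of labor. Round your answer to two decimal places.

c* = 1.32

In steady state, investment equals break-even investment: s·k^α = (n + δ)·k.
Dividing both sides by k: k^(1−α) = s / (n + δ).
k^0.58 = 0.29 / (0.014 + 0.109) = 0.29 / 0.123 = 2.3577
k* = 2.3577^(1/0.58) ≈ 4.3875
y* = (k*)^α = 4.3875^0.42 ≈ 1.8609
c* = (1 − s)·y* = (1 − 0.29) × 1.8609 ≈ 1.3212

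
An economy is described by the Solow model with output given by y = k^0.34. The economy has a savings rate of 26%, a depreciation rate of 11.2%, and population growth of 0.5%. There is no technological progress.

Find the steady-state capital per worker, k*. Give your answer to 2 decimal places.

In steady state, investment equals break-even investment: s·k^α = (n + δ)·k.
Dividing both sides by k: k^(1−α) = s / (n + δ).
k^0.66 = 0.26 / (0.005 + 0.112) = 0.26 / 0.117 = 2.2222
k* = 2.2222^(1/0.66) ≈ 3.3530

k* = 3.35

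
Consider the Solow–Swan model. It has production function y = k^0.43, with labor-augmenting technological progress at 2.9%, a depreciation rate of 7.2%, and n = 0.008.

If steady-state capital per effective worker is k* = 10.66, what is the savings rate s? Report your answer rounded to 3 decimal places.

s ≈ 0.420

At the steady state, Δk = 0, so s·k^α = (n + g + δ)·k.
So s / (n + g + δ) = (k*)^(1−α) = 10.66^0.57 = 3.8532.
Therefore s = 3.8532 × (n + g + δ) = 3.8532 × 0.109 = 0.4200.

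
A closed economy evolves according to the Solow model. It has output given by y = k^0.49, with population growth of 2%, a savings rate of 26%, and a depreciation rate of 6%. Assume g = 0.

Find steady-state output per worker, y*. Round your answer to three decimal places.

In steady state, investment equals break-even investment: s·k^α = (n + δ)·k.
Dividing both sides by k: k^(1−α) = s / (n + δ).
k^0.51 = 0.26 / (0.020 + 0.060) = 0.26 / 0.080 = 3.2500
k* = 3.2500^(1/0.51) ≈ 10.0854
y* = (k*)^α = 10.0854^0.49 ≈ 3.1032

y* = 3.103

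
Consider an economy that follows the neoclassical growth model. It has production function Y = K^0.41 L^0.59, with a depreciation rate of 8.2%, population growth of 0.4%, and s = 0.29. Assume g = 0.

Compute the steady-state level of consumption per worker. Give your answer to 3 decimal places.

At the steady state, Δk = 0, so s·k^α = (n + δ)·k.
Rearranging, k^(1−α) = s / (n + δ).
k^0.59 = 0.29 / (0.004 + 0.082) = 0.29 / 0.086 = 3.3721
k* = 3.3721^(1/0.59) ≈ 7.8478
y* = (k*)^α = 7.8478^0.41 ≈ 2.3273
c* = (1 − s)·y* = (1 − 0.29) × 2.3273 ≈ 1.6524

c* ≈ 1.652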